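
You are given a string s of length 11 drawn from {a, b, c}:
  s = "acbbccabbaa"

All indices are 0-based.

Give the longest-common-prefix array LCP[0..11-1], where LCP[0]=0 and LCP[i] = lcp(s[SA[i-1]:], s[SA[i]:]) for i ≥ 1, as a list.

rank→(start, suffix):
  0 → (10, 'a')
  1 → (9, 'aa')
  2 → (6, 'abbaa')
  3 → (0, 'acbbccabbaa')
  4 → (8, 'baa')
  5 → (7, 'bbaa')
  6 → (2, 'bbccabbaa')
  7 → (3, 'bccabbaa')
  8 → (5, 'cabbaa')
  9 → (1, 'cbbccabbaa')
  10 → (4, 'ccabbaa')

SA = [10, 9, 6, 0, 8, 7, 2, 3, 5, 1, 4]
[i] adj suffixes → lcp
  [1] 10/9 → 1 ('a')
  [2] 9/6 → 1 ('a')
  [3] 6/0 → 1 ('a')
  [4] 0/8 → 0 ('')
  [5] 8/7 → 1 ('b')
  [6] 7/2 → 2 ('bb')
  [7] 2/3 → 1 ('b')
  [8] 3/5 → 0 ('')
  [9] 5/1 → 1 ('c')
  [10] 1/4 → 1 ('c')

[0, 1, 1, 1, 0, 1, 2, 1, 0, 1, 1]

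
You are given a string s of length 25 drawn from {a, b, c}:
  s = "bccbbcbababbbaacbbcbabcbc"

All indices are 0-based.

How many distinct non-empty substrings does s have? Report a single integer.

270

rank | idx | suffix
   0 |  13 | aacbbcbabcbc
   1 |   7 | ababbbaacbbcbabcbc
   2 |   9 | abbbaacbbcbabcbc
   3 |  20 | abcbc
   4 |  14 | acbbcbabcbc
   5 |  12 | baacbbcbabcbc
   6 |   6 | bababbbaacbbcbabcbc
   7 |   8 | babbbaacbbcbabcbc
   8 |  19 | babcbc
   9 |  11 | bbaacbbcbabcbc
  10 |  10 | bbbaacbbcbabcbc
  11 |   3 | bbcbababbbaacbbcbabcbc
  12 |  16 | bbcbabcbc
  13 |  23 | bc
  14 |   4 | bcbababbbaacbbcbabcbc
  15 |  17 | bcbabcbc
  16 |  21 | bcbc
  17 |   0 | bccbbcbababbbaacbbcbabcbc
  18 |  24 | c
  19 |   5 | cbababbbaacbbcbabcbc
  20 |  18 | cbabcbc
  21 |   2 | cbbcbababbbaacbbcbabcbc
  22 |  15 | cbbcbabcbc
  23 |  22 | cbc
  24 |   1 | ccbbcbababbbaacbbcbabcbc

SA = [13, 7, 9, 20, 14, 12, 6, 8, 19, 11, 10, 3, 16, 23, 4, 17, 21, 0, 24, 5, 18, 2, 15, 22, 1]
[i] adj suffixes → lcp
  [1] 13/7 → 1 ('a')
  [2] 7/9 → 2 ('ab')
  [3] 9/20 → 2 ('ab')
  [4] 20/14 → 1 ('a')
  [5] 14/12 → 0 ('')
  [6] 12/6 → 2 ('ba')
  [7] 6/8 → 3 ('bab')
  [8] 8/19 → 3 ('bab')
  [9] 19/11 → 1 ('b')
  [10] 11/10 → 2 ('bb')
  [11] 10/3 → 2 ('bb')
  [12] 3/16 → 6 ('bbcbab')
  [13] 16/23 → 1 ('b')
  [14] 23/4 → 2 ('bc')
  [15] 4/17 → 5 ('bcbab')
  [16] 17/21 → 3 ('bcb')
  [17] 21/0 → 2 ('bc')
  [18] 0/24 → 0 ('')
  [19] 24/5 → 1 ('c')
  [20] 5/18 → 4 ('cbab')
  [21] 18/2 → 2 ('cb')
  [22] 2/15 → 7 ('cbbcbab')
  [23] 15/22 → 2 ('cb')
  [24] 22/1 → 1 ('c')

n(n+1)/2 = 25·26/2 = 325
Σ LCP = 0 + 1 + 2 + 2 + 1 + 0 + 2 + 3 + 3 + 1 + 2 + 2 + 6 + 1 + 2 + 5 + 3 + 2 + 0 + 1 + 4 + 2 + 7 + 2 + 1 = 55
distinct = 325 − 55 = 270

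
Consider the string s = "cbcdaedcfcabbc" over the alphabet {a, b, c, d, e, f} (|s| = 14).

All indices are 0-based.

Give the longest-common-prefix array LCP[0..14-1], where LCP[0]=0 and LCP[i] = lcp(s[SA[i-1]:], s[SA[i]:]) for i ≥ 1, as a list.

[0, 1, 0, 1, 2, 0, 1, 1, 1, 1, 0, 1, 0, 0]

sorted suffixes:
  #0 SA[0]=10  'abbc'
  #1 SA[1]=4  'aedcfcabbc'
  #2 SA[2]=11  'bbc'
  #3 SA[3]=12  'bc'
  #4 SA[4]=1  'bcdaedcfcabbc'
  #5 SA[5]=13  'c'
  #6 SA[6]=9  'cabbc'
  #7 SA[7]=0  'cbcdaedcfcabbc'
  #8 SA[8]=2  'cdaedcfcabbc'
  #9 SA[9]=7  'cfcabbc'
  #10 SA[10]=3  'daedcfcabbc'
  #11 SA[11]=6  'dcfcabbc'
  #12 SA[12]=5  'edcfcabbc'
  #13 SA[13]=8  'fcabbc'

SA = [10, 4, 11, 12, 1, 13, 9, 0, 2, 7, 3, 6, 5, 8]
[i] adj suffixes → lcp
  [1] 10/4 → 1 ('a')
  [2] 4/11 → 0 ('')
  [3] 11/12 → 1 ('b')
  [4] 12/1 → 2 ('bc')
  [5] 1/13 → 0 ('')
  [6] 13/9 → 1 ('c')
  [7] 9/0 → 1 ('c')
  [8] 0/2 → 1 ('c')
  [9] 2/7 → 1 ('c')
  [10] 7/3 → 0 ('')
  [11] 3/6 → 1 ('d')
  [12] 6/5 → 0 ('')
  [13] 5/8 → 0 ('')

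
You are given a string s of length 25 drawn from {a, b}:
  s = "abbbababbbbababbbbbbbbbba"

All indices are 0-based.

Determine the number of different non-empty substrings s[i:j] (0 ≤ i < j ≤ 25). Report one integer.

rank | idx | suffix
   0 |  24 | a
   1 |   4 | ababbbbababbbbbbbbbba
   2 |  11 | ababbbbbbbbbba
   3 |   0 | abbbababbbbababbbbbbbbbba
   4 |   6 | abbbbababbbbbbbbbba
   5 |  13 | abbbbbbbbbba
   6 |  23 | ba
   7 |   3 | bababbbbababbbbbbbbbba
   8 |  10 | bababbbbbbbbbba
   9 |   5 | babbbbababbbbbbbbbba
  10 |  12 | babbbbbbbbbba
  11 |  22 | bba
  12 |   2 | bbababbbbababbbbbbbbbba
  13 |   9 | bbababbbbbbbbbba
  14 |  21 | bbba
  15 |   1 | bbbababbbbababbbbbbbbbba
  16 |   8 | bbbababbbbbbbbbba
  17 |  20 | bbbba
  18 |   7 | bbbbababbbbbbbbbba
  19 |  19 | bbbbba
  20 |  18 | bbbbbba
  21 |  17 | bbbbbbba
  22 |  16 | bbbbbbbba
  23 |  15 | bbbbbbbbba
  24 |  14 | bbbbbbbbbba

SA = [24, 4, 11, 0, 6, 13, 23, 3, 10, 5, 12, 22, 2, 9, 21, 1, 8, 20, 7, 19, 18, 17, 16, 15, 14]
[i] adj suffixes → lcp
  [1] 24/4 → 1 ('a')
  [2] 4/11 → 7 ('ababbbb')
  [3] 11/0 → 2 ('ab')
  [4] 0/6 → 4 ('abbb')
  [5] 6/13 → 5 ('abbbb')
  [6] 13/23 → 0 ('')
  [7] 23/3 → 2 ('ba')
  [8] 3/10 → 8 ('bababbbb')
  [9] 10/5 → 3 ('bab')
  [10] 5/12 → 6 ('babbbb')
  [11] 12/22 → 1 ('b')
  [12] 22/2 → 3 ('bba')
  [13] 2/9 → 9 ('bbababbbb')
  [14] 9/21 → 2 ('bb')
  [15] 21/1 → 4 ('bbba')
  [16] 1/8 → 10 ('bbbababbbb')
  [17] 8/20 → 3 ('bbb')
  [18] 20/7 → 5 ('bbbba')
  [19] 7/19 → 4 ('bbbb')
  [20] 19/18 → 5 ('bbbbb')
  [21] 18/17 → 6 ('bbbbbb')
  [22] 17/16 → 7 ('bbbbbbb')
  [23] 16/15 → 8 ('bbbbbbbb')
  [24] 15/14 → 9 ('bbbbbbbbb')

n(n+1)/2 = 25·26/2 = 325
Σ LCP = 0 + 1 + 7 + 2 + 4 + 5 + 0 + 2 + 8 + 3 + 6 + 1 + 3 + 9 + 2 + 4 + 10 + 3 + 5 + 4 + 5 + 6 + 7 + 8 + 9 = 114
distinct = 325 − 114 = 211

211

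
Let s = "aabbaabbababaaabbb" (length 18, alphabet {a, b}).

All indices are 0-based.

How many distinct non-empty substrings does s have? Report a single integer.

129

rank→(start, suffix):
  0 → (12, 'aaabbb')
  1 → (0, 'aabbaabbababaaabbb')
  2 → (4, 'aabbababaaabbb')
  3 → (13, 'aabbb')
  4 → (10, 'abaaabbb')
  5 → (8, 'ababaaabbb')
  6 → (1, 'abbaabbababaaabbb')
  7 → (5, 'abbababaaabbb')
  8 → (14, 'abbb')
  9 → (17, 'b')
  10 → (11, 'baaabbb')
  11 → (3, 'baabbababaaabbb')
  12 → (9, 'babaaabbb')
  13 → (7, 'bababaaabbb')
  14 → (16, 'bb')
  15 → (2, 'bbaabbababaaabbb')
  16 → (6, 'bbababaaabbb')
  17 → (15, 'bbb')

SA = [12, 0, 4, 13, 10, 8, 1, 5, 14, 17, 11, 3, 9, 7, 16, 2, 6, 15]
rank  pair      lcp
   1  s[12:],s[0:]  2  'aa'
   2  s[0:],s[4:]  5  'aabba'
   3  s[4:],s[13:]  4  'aabb'
   4  s[13:],s[10:]  1  'a'
   5  s[10:],s[8:]  3  'aba'
   6  s[8:],s[1:]  2  'ab'
   7  s[1:],s[5:]  4  'abba'
   8  s[5:],s[14:]  3  'abb'
   9  s[14:],s[17:]  0  ''
  10  s[17:],s[11:]  1  'b'
  11  s[11:],s[3:]  3  'baa'
  12  s[3:],s[9:]  2  'ba'
  13  s[9:],s[7:]  4  'baba'
  14  s[7:],s[16:]  1  'b'
  15  s[16:],s[2:]  2  'bb'
  16  s[2:],s[6:]  3  'bba'
  17  s[6:],s[15:]  2  'bb'

n(n+1)/2 = 18·19/2 = 171
Σ LCP = 0 + 2 + 5 + 4 + 1 + 3 + 2 + 4 + 3 + 0 + 1 + 3 + 2 + 4 + 1 + 2 + 3 + 2 = 42
distinct = 171 − 42 = 129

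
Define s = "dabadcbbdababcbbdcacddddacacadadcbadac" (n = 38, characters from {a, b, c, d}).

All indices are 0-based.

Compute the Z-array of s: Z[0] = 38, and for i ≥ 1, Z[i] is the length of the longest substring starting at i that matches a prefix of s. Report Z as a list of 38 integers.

Z[0]=38
i=1: i≥r, start 0; Z[1]=0
i=2: i≥r, start 0; Z[2]=0
i=3: i≥r, start 0; Z[3]=0
i=4: i≥r, start 0; Z[4]=1 grow→box=[4,5)
i=5: i≥r, start 0; Z[5]=0
i=6: i≥r, start 0; Z[6]=0
i=7: i≥r, start 0; Z[7]=0
i=8: i≥r, start 0; Z[8]=4 grow→box=[8,12)
i=9: min(r-i=3, Z[1]=0)=0; Z[9]=0
i=10: min(r-i=2, Z[2]=0)=0; Z[10]=0
i=11: min(r-i=1, Z[3]=0)=0; Z[11]=0
i=12: i≥r, start 0; Z[12]=0
i=13: i≥r, start 0; Z[13]=0
i=14: i≥r, start 0; Z[14]=0
i=15: i≥r, start 0; Z[15]=0
i=16: i≥r, start 0; Z[16]=1 grow→box=[16,17)
i=17: i≥r, start 0; Z[17]=0
i=18: i≥r, start 0; Z[18]=0
i=19: i≥r, start 0; Z[19]=0
i=20: i≥r, start 0; Z[20]=1 grow→box=[20,21)
i=21: i≥r, start 0; Z[21]=1 grow→box=[21,22)
i=22: i≥r, start 0; Z[22]=1 grow→box=[22,23)
i=23: i≥r, start 0; Z[23]=2 grow→box=[23,25)
i=24: min(r-i=1, Z[1]=0)=0; Z[24]=0
i=25: i≥r, start 0; Z[25]=0
i=26: i≥r, start 0; Z[26]=0
i=27: i≥r, start 0; Z[27]=0
i=28: i≥r, start 0; Z[28]=0
i=29: i≥r, start 0; Z[29]=2 grow→box=[29,31)
i=30: min(r-i=1, Z[1]=0)=0; Z[30]=0
i=31: i≥r, start 0; Z[31]=1 grow→box=[31,32)
i=32: i≥r, start 0; Z[32]=0
i=33: i≥r, start 0; Z[33]=0
i=34: i≥r, start 0; Z[34]=0
i=35: i≥r, start 0; Z[35]=2 grow→box=[35,37)
i=36: min(r-i=1, Z[1]=0)=0; Z[36]=0
i=37: i≥r, start 0; Z[37]=0

[38, 0, 0, 0, 1, 0, 0, 0, 4, 0, 0, 0, 0, 0, 0, 0, 1, 0, 0, 0, 1, 1, 1, 2, 0, 0, 0, 0, 0, 2, 0, 1, 0, 0, 0, 2, 0, 0]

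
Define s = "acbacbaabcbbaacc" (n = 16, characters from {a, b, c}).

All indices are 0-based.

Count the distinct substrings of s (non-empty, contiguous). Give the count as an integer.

rank→(start, suffix):
  0 → (6, 'aabcbbaacc')
  1 → (12, 'aacc')
  2 → (7, 'abcbbaacc')
  3 → (3, 'acbaabcbbaacc')
  4 → (0, 'acbacbaabcbbaacc')
  5 → (13, 'acc')
  6 → (5, 'baabcbbaacc')
  7 → (11, 'baacc')
  8 → (2, 'bacbaabcbbaacc')
  9 → (10, 'bbaacc')
  10 → (8, 'bcbbaacc')
  11 → (15, 'c')
  12 → (4, 'cbaabcbbaacc')
  13 → (1, 'cbacbaabcbbaacc')
  14 → (9, 'cbbaacc')
  15 → (14, 'cc')

SA = [6, 12, 7, 3, 0, 13, 5, 11, 2, 10, 8, 15, 4, 1, 9, 14]
[i] adj suffixes → lcp
  [1] 6/12 → 2 ('aa')
  [2] 12/7 → 1 ('a')
  [3] 7/3 → 1 ('a')
  [4] 3/0 → 4 ('acba')
  [5] 0/13 → 2 ('ac')
  [6] 13/5 → 0 ('')
  [7] 5/11 → 3 ('baa')
  [8] 11/2 → 2 ('ba')
  [9] 2/10 → 1 ('b')
  [10] 10/8 → 1 ('b')
  [11] 8/15 → 0 ('')
  [12] 15/4 → 1 ('c')
  [13] 4/1 → 3 ('cba')
  [14] 1/9 → 2 ('cb')
  [15] 9/14 → 1 ('c')

n(n+1)/2 = 16·17/2 = 136
Σ LCP = 0 + 2 + 1 + 1 + 4 + 2 + 0 + 3 + 2 + 1 + 1 + 0 + 1 + 3 + 2 + 1 = 24
distinct = 136 − 24 = 112

112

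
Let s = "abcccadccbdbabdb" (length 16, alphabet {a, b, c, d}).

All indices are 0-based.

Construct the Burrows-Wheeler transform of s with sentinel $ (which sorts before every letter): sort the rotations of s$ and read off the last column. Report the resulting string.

b$bcddaaccccdbbba

rank  rotation           last
    0  $abcccadccbdbabdb  b
    1  abcccadccbdbabdb$  $
    2  abdb$abcccadccbdb  b
    3  adccbdbabdb$abccc  c
    4  b$abcccadccbdbabd  d
    5  babdb$abcccadccbd  d
    6  bcccadccbdbabdb$a  a
    7  bdb$abcccadccbdba  a
    8  bdbabdb$abcccadcc  c
    9  cadccbdbabdb$abcc  c
   10  cbdbabdb$abcccadc  c
   11  ccadccbdbabdb$abc  c
   12  ccbdbabdb$abcccad  d
   13  cccadccbdbabdb$ab  b
   14  db$abcccadccbdbab  b
   15  dbabdb$abcccadccb  b
   16  dccbdbabdb$abccca  a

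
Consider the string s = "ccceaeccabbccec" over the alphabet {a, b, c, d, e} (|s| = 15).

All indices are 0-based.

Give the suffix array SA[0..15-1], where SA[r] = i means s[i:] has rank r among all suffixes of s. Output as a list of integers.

[8, 4, 9, 10, 14, 7, 6, 0, 1, 11, 2, 12, 3, 13, 5]

rank→(start, suffix):
  0 → (8, 'abbccec')
  1 → (4, 'aeccabbccec')
  2 → (9, 'bbccec')
  3 → (10, 'bccec')
  4 → (14, 'c')
  5 → (7, 'cabbccec')
  6 → (6, 'ccabbccec')
  7 → (0, 'ccceaeccabbccec')
  8 → (1, 'cceaeccabbccec')
  9 → (11, 'ccec')
  10 → (2, 'ceaeccabbccec')
  11 → (12, 'cec')
  12 → (3, 'eaeccabbccec')
  13 → (13, 'ec')
  14 → (5, 'eccabbccec')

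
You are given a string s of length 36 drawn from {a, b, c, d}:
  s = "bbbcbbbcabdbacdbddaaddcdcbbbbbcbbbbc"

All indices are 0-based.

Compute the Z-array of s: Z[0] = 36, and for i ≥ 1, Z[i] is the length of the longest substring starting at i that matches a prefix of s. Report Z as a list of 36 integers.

Z[0]=36
i=1: i≥r, start 0; Z[1]=2 extend→box=[1,3)
i=2: min(r-i=1, Z[1]=2)=1; Z[2]=1
i=3: i≥r, start 0; Z[3]=0
i=4: i≥r, start 0; Z[4]=4 extend→box=[4,8)
i=5: min(r-i=3, Z[1]=2)=2; Z[5]=2
i=6: min(r-i=2, Z[2]=1)=1; Z[6]=1
i=7: min(r-i=1, Z[3]=0)=0; Z[7]=0
i=8: i≥r, start 0; Z[8]=0
i=9: i≥r, start 0; Z[9]=1 extend→box=[9,10)
i=10: i≥r, start 0; Z[10]=0
i=11: i≥r, start 0; Z[11]=1 extend→box=[11,12)
i=12: i≥r, start 0; Z[12]=0
i=13: i≥r, start 0; Z[13]=0
i=14: i≥r, start 0; Z[14]=0
i=15: i≥r, start 0; Z[15]=1 extend→box=[15,16)
i=16: i≥r, start 0; Z[16]=0
i=17: i≥r, start 0; Z[17]=0
i=18: i≥r, start 0; Z[18]=0
i=19: i≥r, start 0; Z[19]=0
i=20: i≥r, start 0; Z[20]=0
i=21: i≥r, start 0; Z[21]=0
i=22: i≥r, start 0; Z[22]=0
i=23: i≥r, start 0; Z[23]=0
i=24: i≥r, start 0; Z[24]=0
i=25: i≥r, start 0; Z[25]=3 extend→box=[25,28)
i=26: min(r-i=2, Z[1]=2)=2; Z[26]=3 extend→box=[26,29)
i=27: min(r-i=2, Z[1]=2)=2; Z[27]=7 extend→box=[27,34)
i=28: min(r-i=6, Z[1]=2)=2; Z[28]=2
i=29: min(r-i=5, Z[2]=1)=1; Z[29]=1
i=30: min(r-i=4, Z[3]=0)=0; Z[30]=0
i=31: min(r-i=3, Z[4]=4)=3; Z[31]=3
i=32: min(r-i=2, Z[5]=2)=2; Z[32]=4 extend→box=[32,36)
i=33: min(r-i=3, Z[1]=2)=2; Z[33]=2
i=34: min(r-i=2, Z[2]=1)=1; Z[34]=1
i=35: min(r-i=1, Z[3]=0)=0; Z[35]=0

[36, 2, 1, 0, 4, 2, 1, 0, 0, 1, 0, 1, 0, 0, 0, 1, 0, 0, 0, 0, 0, 0, 0, 0, 0, 3, 3, 7, 2, 1, 0, 3, 4, 2, 1, 0]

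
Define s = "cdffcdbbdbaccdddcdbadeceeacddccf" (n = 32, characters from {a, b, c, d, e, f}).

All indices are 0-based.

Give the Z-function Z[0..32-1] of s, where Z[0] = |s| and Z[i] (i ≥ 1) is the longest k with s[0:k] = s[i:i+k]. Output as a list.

[32, 0, 0, 0, 2, 0, 0, 0, 0, 0, 0, 1, 2, 0, 0, 0, 2, 0, 0, 0, 0, 0, 1, 0, 0, 0, 2, 0, 0, 1, 1, 0]

Z[0]=32
i=1: outside box; Z[1]=0
i=2: outside box; Z[2]=0
i=3: outside box; Z[3]=0
i=4: outside box; Z[4]=2 scan→box=[4,6)
i=5: min(r-i=1, Z[1]=0)=0; Z[5]=0
i=6: outside box; Z[6]=0
i=7: outside box; Z[7]=0
i=8: outside box; Z[8]=0
i=9: outside box; Z[9]=0
i=10: outside box; Z[10]=0
i=11: outside box; Z[11]=1 scan→box=[11,12)
i=12: outside box; Z[12]=2 scan→box=[12,14)
i=13: min(r-i=1, Z[1]=0)=0; Z[13]=0
i=14: outside box; Z[14]=0
i=15: outside box; Z[15]=0
i=16: outside box; Z[16]=2 scan→box=[16,18)
i=17: min(r-i=1, Z[1]=0)=0; Z[17]=0
i=18: outside box; Z[18]=0
i=19: outside box; Z[19]=0
i=20: outside box; Z[20]=0
i=21: outside box; Z[21]=0
i=22: outside box; Z[22]=1 scan→box=[22,23)
i=23: outside box; Z[23]=0
i=24: outside box; Z[24]=0
i=25: outside box; Z[25]=0
i=26: outside box; Z[26]=2 scan→box=[26,28)
i=27: min(r-i=1, Z[1]=0)=0; Z[27]=0
i=28: outside box; Z[28]=0
i=29: outside box; Z[29]=1 scan→box=[29,30)
i=30: outside box; Z[30]=1 scan→box=[30,31)
i=31: outside box; Z[31]=0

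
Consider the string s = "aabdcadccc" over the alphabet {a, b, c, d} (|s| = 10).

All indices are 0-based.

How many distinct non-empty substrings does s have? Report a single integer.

47

rank | idx | suffix
   0 |   0 | aabdcadccc
   1 |   1 | abdcadccc
   2 |   5 | adccc
   3 |   2 | bdcadccc
   4 |   9 | c
   5 |   4 | cadccc
   6 |   8 | cc
   7 |   7 | ccc
   8 |   3 | dcadccc
   9 |   6 | dccc

SA = [0, 1, 5, 2, 9, 4, 8, 7, 3, 6]
rank  pair      lcp
   1  s[0:],s[1:]  1  'a'
   2  s[1:],s[5:]  1  'a'
   3  s[5:],s[2:]  0  ''
   4  s[2:],s[9:]  0  ''
   5  s[9:],s[4:]  1  'c'
   6  s[4:],s[8:]  1  'c'
   7  s[8:],s[7:]  2  'cc'
   8  s[7:],s[3:]  0  ''
   9  s[3:],s[6:]  2  'dc'

n(n+1)/2 = 10·11/2 = 55
Σ LCP = 0 + 1 + 1 + 0 + 0 + 1 + 1 + 2 + 0 + 2 = 8
distinct = 55 − 8 = 47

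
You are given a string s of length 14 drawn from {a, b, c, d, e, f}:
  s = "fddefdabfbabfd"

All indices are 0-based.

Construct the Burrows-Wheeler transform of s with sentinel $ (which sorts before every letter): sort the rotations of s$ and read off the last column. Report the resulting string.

ddbfaafffddbbe$

rank  rotation         last
    0  $fddefdabfbabfd  d
    1  abfbabfd$fddefd  d
    2  abfd$fddefdabfb  b
    3  babfd$fddefdabf  f
    4  bfbabfd$fddefda  a
    5  bfd$fddefdabfba  a
    6  d$fddefdabfbabf  f
    7  dabfbabfd$fddef  f
    8  ddefdabfbabfd$f  f
    9  defdabfbabfd$fd  d
   10  efdabfbabfd$fdd  d
   11  fbabfd$fddefdab  b
   12  fd$fddefdabfbab  b
   13  fdabfbabfd$fdde  e
   14  fddefdabfbabfd$  $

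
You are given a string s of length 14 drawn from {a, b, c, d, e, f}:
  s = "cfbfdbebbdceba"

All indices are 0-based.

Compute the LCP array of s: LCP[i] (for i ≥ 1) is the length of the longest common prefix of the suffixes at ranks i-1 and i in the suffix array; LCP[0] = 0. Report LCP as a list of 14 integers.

[0, 0, 1, 1, 1, 1, 0, 1, 0, 1, 0, 2, 0, 1]

rank→(start, suffix):
  0 → (13, 'a')
  1 → (12, 'ba')
  2 → (7, 'bbdceba')
  3 → (8, 'bdceba')
  4 → (5, 'bebbdceba')
  5 → (2, 'bfdbebbdceba')
  6 → (10, 'ceba')
  7 → (0, 'cfbfdbebbdceba')
  8 → (4, 'dbebbdceba')
  9 → (9, 'dceba')
  10 → (11, 'eba')
  11 → (6, 'ebbdceba')
  12 → (1, 'fbfdbebbdceba')
  13 → (3, 'fdbebbdceba')

SA = [13, 12, 7, 8, 5, 2, 10, 0, 4, 9, 11, 6, 1, 3]
[i] adj suffixes → lcp
  [1] 13/12 → 0 ('')
  [2] 12/7 → 1 ('b')
  [3] 7/8 → 1 ('b')
  [4] 8/5 → 1 ('b')
  [5] 5/2 → 1 ('b')
  [6] 2/10 → 0 ('')
  [7] 10/0 → 1 ('c')
  [8] 0/4 → 0 ('')
  [9] 4/9 → 1 ('d')
  [10] 9/11 → 0 ('')
  [11] 11/6 → 2 ('eb')
  [12] 6/1 → 0 ('')
  [13] 1/3 → 1 ('f')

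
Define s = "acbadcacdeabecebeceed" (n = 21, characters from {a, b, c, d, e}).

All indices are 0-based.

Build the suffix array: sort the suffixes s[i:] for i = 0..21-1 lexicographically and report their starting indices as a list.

rank→(start, suffix):
  0 → (10, 'abecebeceed')
  1 → (0, 'acbadcacdeabecebeceed')
  2 → (6, 'acdeabecebeceed')
  3 → (3, 'adcacdeabecebeceed')
  4 → (2, 'badcacdeabecebeceed')
  5 → (11, 'becebeceed')
  6 → (15, 'beceed')
  7 → (5, 'cacdeabecebeceed')
  8 → (1, 'cbadcacdeabecebeceed')
  9 → (7, 'cdeabecebeceed')
  10 → (13, 'cebeceed')
  11 → (17, 'ceed')
  12 → (20, 'd')
  13 → (4, 'dcacdeabecebeceed')
  14 → (8, 'deabecebeceed')
  15 → (9, 'eabecebeceed')
  16 → (14, 'ebeceed')
  17 → (12, 'ecebeceed')
  18 → (16, 'eceed')
  19 → (19, 'ed')
  20 → (18, 'eed')

[10, 0, 6, 3, 2, 11, 15, 5, 1, 7, 13, 17, 20, 4, 8, 9, 14, 12, 16, 19, 18]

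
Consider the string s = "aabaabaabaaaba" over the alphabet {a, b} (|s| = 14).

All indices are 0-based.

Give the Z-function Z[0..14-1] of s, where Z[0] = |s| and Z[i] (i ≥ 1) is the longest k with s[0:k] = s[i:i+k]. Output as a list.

[14, 1, 0, 8, 1, 0, 5, 1, 0, 2, 4, 1, 0, 1]

Z[0]=14
i=1: outside box; Z[1]=1 scan→box=[1,2)
i=2: outside box; Z[2]=0
i=3: outside box; Z[3]=8 scan→box=[3,11)
i=4: min(r-i=7, Z[1]=1)=1; Z[4]=1
i=5: min(r-i=6, Z[2]=0)=0; Z[5]=0
i=6: min(r-i=5, Z[3]=8)=5; Z[6]=5
i=7: min(r-i=4, Z[4]=1)=1; Z[7]=1
i=8: min(r-i=3, Z[5]=0)=0; Z[8]=0
i=9: min(r-i=2, Z[6]=5)=2; Z[9]=2
i=10: min(r-i=1, Z[7]=1)=1; Z[10]=4 scan→box=[10,14)
i=11: min(r-i=3, Z[1]=1)=1; Z[11]=1
i=12: min(r-i=2, Z[2]=0)=0; Z[12]=0
i=13: min(r-i=1, Z[3]=8)=1; Z[13]=1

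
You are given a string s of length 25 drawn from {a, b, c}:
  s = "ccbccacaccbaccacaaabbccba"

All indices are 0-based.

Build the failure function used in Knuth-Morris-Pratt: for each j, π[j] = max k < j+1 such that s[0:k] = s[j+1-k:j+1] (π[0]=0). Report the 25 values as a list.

π[0] = 0
j=1 s[j]='c': π[1]=1 (border 'c')
j=2 s[j]='b': k: 1→0; π[2]=0 (border '')
j=3 s[j]='c': π[3]=1 (border 'c')
j=4 s[j]='c': π[4]=2 (border 'cc')
j=5 s[j]='a': k: 2→1→0; π[5]=0 (border '')
j=6 s[j]='c': π[6]=1 (border 'c')
j=7 s[j]='a': k: 1→0; π[7]=0 (border '')
j=8 s[j]='c': π[8]=1 (border 'c')
j=9 s[j]='c': π[9]=2 (border 'cc')
j=10 s[j]='b': π[10]=3 (border 'ccb')
j=11 s[j]='a': k: 3→0; π[11]=0 (border '')
j=12 s[j]='c': π[12]=1 (border 'c')
j=13 s[j]='c': π[13]=2 (border 'cc')
j=14 s[j]='a': k: 2→1→0; π[14]=0 (border '')
j=15 s[j]='c': π[15]=1 (border 'c')
j=16 s[j]='a': k: 1→0; π[16]=0 (border '')
j=17 s[j]='a': π[17]=0 (border '')
j=18 s[j]='a': π[18]=0 (border '')
j=19 s[j]='b': π[19]=0 (border '')
j=20 s[j]='b': π[20]=0 (border '')
j=21 s[j]='c': π[21]=1 (border 'c')
j=22 s[j]='c': π[22]=2 (border 'cc')
j=23 s[j]='b': π[23]=3 (border 'ccb')
j=24 s[j]='a': k: 3→0; π[24]=0 (border '')

[0, 1, 0, 1, 2, 0, 1, 0, 1, 2, 3, 0, 1, 2, 0, 1, 0, 0, 0, 0, 0, 1, 2, 3, 0]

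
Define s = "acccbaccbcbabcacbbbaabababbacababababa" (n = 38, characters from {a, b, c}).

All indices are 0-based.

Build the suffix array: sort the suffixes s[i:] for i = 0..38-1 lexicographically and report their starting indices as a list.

rank→(start, suffix):
  0 → (37, 'a')
  1 → (19, 'aabababbacababababa')
  2 → (35, 'aba')
  3 → (33, 'ababa')
  4 → (31, 'abababa')
  5 → (29, 'ababababa')
  6 → (20, 'abababbacababababa')
  7 → (22, 'ababbacababababa')
  8 → (24, 'abbacababababa')
  9 → (11, 'abcacbbbaabababbacababababa')
  10 → (27, 'acababababa')
  11 → (14, 'acbbbaabababbacababababa')
  12 → (5, 'accbcbabcacbbbaabababbacababababa')
  13 → (0, 'acccbaccbcbabcacbbbaabababbacababababa')
  14 → (36, 'ba')
  15 → (18, 'baabababbacababababa')
  16 → (34, 'baba')
  17 → (32, 'bababa')
  18 → (30, 'babababa')
  19 → (21, 'bababbacababababa')
  20 → (23, 'babbacababababa')
  21 → (10, 'babcacbbbaabababbacababababa')
  22 → (26, 'bacababababa')
  23 → (4, 'baccbcbabcacbbbaabababbacababababa')
  24 → (17, 'bbaabababbacababababa')
  25 → (25, 'bbacababababa')
  26 → (16, 'bbbaabababbacababababa')
  27 → (12, 'bcacbbbaabababbacababababa')
  28 → (8, 'bcbabcacbbbaabababbacababababa')
  29 → (28, 'cababababa')
  30 → (13, 'cacbbbaabababbacababababa')
  31 → (9, 'cbabcacbbbaabababbacababababa')
  32 → (3, 'cbaccbcbabcacbbbaabababbacababababa')
  33 → (15, 'cbbbaabababbacababababa')
  34 → (7, 'cbcbabcacbbbaabababbacababababa')
  35 → (2, 'ccbaccbcbabcacbbbaabababbacababababa')
  36 → (6, 'ccbcbabcacbbbaabababbacababababa')
  37 → (1, 'cccbaccbcbabcacbbbaabababbacababababa')

[37, 19, 35, 33, 31, 29, 20, 22, 24, 11, 27, 14, 5, 0, 36, 18, 34, 32, 30, 21, 23, 10, 26, 4, 17, 25, 16, 12, 8, 28, 13, 9, 3, 15, 7, 2, 6, 1]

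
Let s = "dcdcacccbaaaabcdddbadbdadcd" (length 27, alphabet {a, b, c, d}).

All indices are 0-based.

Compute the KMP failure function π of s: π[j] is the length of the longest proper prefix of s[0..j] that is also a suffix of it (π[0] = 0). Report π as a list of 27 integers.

[0, 0, 1, 2, 0, 0, 0, 0, 0, 0, 0, 0, 0, 0, 0, 1, 1, 1, 0, 0, 1, 0, 1, 0, 1, 2, 3]

π[0] = 0
j=1 s[j]='c': π[1]=0 (border '')
j=2 s[j]='d': π[2]=1 (border 'd')
j=3 s[j]='c': π[3]=2 (border 'dc')
j=4 s[j]='a': k: 2→0; π[4]=0 (border '')
j=5 s[j]='c': π[5]=0 (border '')
j=6 s[j]='c': π[6]=0 (border '')
j=7 s[j]='c': π[7]=0 (border '')
j=8 s[j]='b': π[8]=0 (border '')
j=9 s[j]='a': π[9]=0 (border '')
j=10 s[j]='a': π[10]=0 (border '')
j=11 s[j]='a': π[11]=0 (border '')
j=12 s[j]='a': π[12]=0 (border '')
j=13 s[j]='b': π[13]=0 (border '')
j=14 s[j]='c': π[14]=0 (border '')
j=15 s[j]='d': π[15]=1 (border 'd')
j=16 s[j]='d': k: 1→0; π[16]=1 (border 'd')
j=17 s[j]='d': k: 1→0; π[17]=1 (border 'd')
j=18 s[j]='b': k: 1→0; π[18]=0 (border '')
j=19 s[j]='a': π[19]=0 (border '')
j=20 s[j]='d': π[20]=1 (border 'd')
j=21 s[j]='b': k: 1→0; π[21]=0 (border '')
j=22 s[j]='d': π[22]=1 (border 'd')
j=23 s[j]='a': k: 1→0; π[23]=0 (border '')
j=24 s[j]='d': π[24]=1 (border 'd')
j=25 s[j]='c': π[25]=2 (border 'dc')
j=26 s[j]='d': π[26]=3 (border 'dcd')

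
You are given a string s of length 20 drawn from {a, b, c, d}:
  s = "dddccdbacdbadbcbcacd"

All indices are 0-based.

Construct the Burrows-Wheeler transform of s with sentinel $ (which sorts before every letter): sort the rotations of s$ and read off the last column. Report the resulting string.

rank  rotation               last
    0  $dddccdbacdbadbcbcacd  d
    1  acd$dddccdbacdbadbcbc  c
    2  acdbadbcbcacd$dddccdb  b
    3  adbcbcacd$dddccdbacdb  b
    4  bacdbadbcbcacd$dddccd  d
    5  badbcbcacd$dddccdbacd  d
    6  bcacd$dddccdbacdbadbc  c
    7  bcbcacd$dddccdbacdbad  d
    8  cacd$dddccdbacdbadbcb  b
    9  cbcacd$dddccdbacdbadb  b
   10  ccdbacdbadbcbcacd$ddd  d
   11  cd$dddccdbacdbadbcbca  a
   12  cdbacdbadbcbcacd$dddc  c
   13  cdbadbcbcacd$dddccdba  a
   14  d$dddccdbacdbadbcbcac  c
   15  dbacdbadbcbcacd$dddcc  c
   16  dbadbcbcacd$dddccdbac  c
   17  dbcbcacd$dddccdbacdba  a
   18  dccdbacdbadbcbcacd$dd  d
   19  ddccdbacdbadbcbcacd$d  d
   20  dddccdbacdbadbcbcacd$  $

dcbbddcdbbdacacccadd$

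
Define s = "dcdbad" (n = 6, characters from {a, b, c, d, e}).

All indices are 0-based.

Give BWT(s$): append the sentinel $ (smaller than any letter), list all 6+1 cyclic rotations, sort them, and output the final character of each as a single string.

dbddac$

rank  rotation last
    0  $dcdbad  d
    1  ad$dcdb  b
    2  bad$dcd  d
    3  cdbad$d  d
    4  d$dcdba  a
    5  dbad$dc  c
    6  dcdbad$  $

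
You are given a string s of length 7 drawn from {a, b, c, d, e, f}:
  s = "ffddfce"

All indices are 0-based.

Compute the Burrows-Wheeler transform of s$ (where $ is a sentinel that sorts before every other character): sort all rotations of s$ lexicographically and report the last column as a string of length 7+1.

effdcdf$

rank  rotation  last
    0  $ffddfce  e
    1  ce$ffddf  f
    2  ddfce$ff  f
    3  dfce$ffd  d
    4  e$ffddfc  c
    5  fce$ffdd  d
    6  fddfce$f  f
    7  ffddfce$  $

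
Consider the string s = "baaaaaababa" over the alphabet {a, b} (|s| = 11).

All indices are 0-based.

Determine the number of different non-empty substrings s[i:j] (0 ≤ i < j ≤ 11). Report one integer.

43

sorted suffixes:
  #0 SA[0]=10  'a'
  #1 SA[1]=1  'aaaaaababa'
  #2 SA[2]=2  'aaaaababa'
  #3 SA[3]=3  'aaaababa'
  #4 SA[4]=4  'aaababa'
  #5 SA[5]=5  'aababa'
  #6 SA[6]=8  'aba'
  #7 SA[7]=6  'ababa'
  #8 SA[8]=9  'ba'
  #9 SA[9]=0  'baaaaaababa'
  #10 SA[10]=7  'baba'

SA = [10, 1, 2, 3, 4, 5, 8, 6, 9, 0, 7]
[i] adj suffixes → lcp
  [1] 10/1 → 1 ('a')
  [2] 1/2 → 5 ('aaaaa')
  [3] 2/3 → 4 ('aaaa')
  [4] 3/4 → 3 ('aaa')
  [5] 4/5 → 2 ('aa')
  [6] 5/8 → 1 ('a')
  [7] 8/6 → 3 ('aba')
  [8] 6/9 → 0 ('')
  [9] 9/0 → 2 ('ba')
  [10] 0/7 → 2 ('ba')

n(n+1)/2 = 11·12/2 = 66
Σ LCP = 0 + 1 + 5 + 4 + 3 + 2 + 1 + 3 + 0 + 2 + 2 = 23
distinct = 66 − 23 = 43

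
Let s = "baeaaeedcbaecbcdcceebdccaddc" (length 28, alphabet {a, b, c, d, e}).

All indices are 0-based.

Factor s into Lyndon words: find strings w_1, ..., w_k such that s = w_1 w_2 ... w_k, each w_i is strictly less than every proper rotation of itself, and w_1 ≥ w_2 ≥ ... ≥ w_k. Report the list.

["b", "ae", "aaeedcbaecbcdcceebdccaddc"]

emit factor 1: 'b' (i=0, period=1)
emit factor 2: 'ae' (i=1, period=2)
emit factor 3: 'aaeedcbaecbcdcceebdccaddc' (i=3, period=25)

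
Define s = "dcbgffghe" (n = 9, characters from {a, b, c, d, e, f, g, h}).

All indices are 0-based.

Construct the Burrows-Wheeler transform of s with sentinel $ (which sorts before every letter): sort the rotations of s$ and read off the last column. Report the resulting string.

rank  rotation    last
    0  $dcbgffghe  e
    1  bgffghe$dc  c
    2  cbgffghe$d  d
    3  dcbgffghe$  $
    4  e$dcbgffgh  h
    5  ffghe$dcbg  g
    6  fghe$dcbgf  f
    7  gffghe$dcb  b
    8  ghe$dcbgff  f
    9  he$dcbgffg  g

ecd$hgfbfg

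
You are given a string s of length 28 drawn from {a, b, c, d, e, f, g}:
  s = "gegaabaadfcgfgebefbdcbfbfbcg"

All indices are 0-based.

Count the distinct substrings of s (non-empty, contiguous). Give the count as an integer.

rank→(start, suffix):
  0 → (3, 'aabaadfcgfgebefbdcbfbfbcg')
  1 → (6, 'aadfcgfgebefbdcbfbfbcg')
  2 → (4, 'abaadfcgfgebefbdcbfbfbcg')
  3 → (7, 'adfcgfgebefbdcbfbfbcg')
  4 → (5, 'baadfcgfgebefbdcbfbfbcg')
  5 → (25, 'bcg')
  6 → (18, 'bdcbfbfbcg')
  7 → (15, 'befbdcbfbfbcg')
  8 → (23, 'bfbcg')
  9 → (21, 'bfbfbcg')
  10 → (20, 'cbfbfbcg')
  11 → (26, 'cg')
  12 → (10, 'cgfgebefbdcbfbfbcg')
  13 → (19, 'dcbfbfbcg')
  14 → (8, 'dfcgfgebefbdcbfbfbcg')
  15 → (14, 'ebefbdcbfbfbcg')
  16 → (16, 'efbdcbfbfbcg')
  17 → (1, 'egaabaadfcgfgebefbdcbfbfbcg')
  18 → (24, 'fbcg')
  19 → (17, 'fbdcbfbfbcg')
  20 → (22, 'fbfbcg')
  21 → (9, 'fcgfgebefbdcbfbfbcg')
  22 → (12, 'fgebefbdcbfbfbcg')
  23 → (27, 'g')
  24 → (2, 'gaabaadfcgfgebefbdcbfbfbcg')
  25 → (13, 'gebefbdcbfbfbcg')
  26 → (0, 'gegaabaadfcgfgebefbdcbfbfbcg')
  27 → (11, 'gfgebefbdcbfbfbcg')

SA = [3, 6, 4, 7, 5, 25, 18, 15, 23, 21, 20, 26, 10, 19, 8, 14, 16, 1, 24, 17, 22, 9, 12, 27, 2, 13, 0, 11]
[i] adj suffixes → lcp
  [1] 3/6 → 2 ('aa')
  [2] 6/4 → 1 ('a')
  [3] 4/7 → 1 ('a')
  [4] 7/5 → 0 ('')
  [5] 5/25 → 1 ('b')
  [6] 25/18 → 1 ('b')
  [7] 18/15 → 1 ('b')
  [8] 15/23 → 1 ('b')
  [9] 23/21 → 3 ('bfb')
  [10] 21/20 → 0 ('')
  [11] 20/26 → 1 ('c')
  [12] 26/10 → 2 ('cg')
  [13] 10/19 → 0 ('')
  [14] 19/8 → 1 ('d')
  [15] 8/14 → 0 ('')
  [16] 14/16 → 1 ('e')
  [17] 16/1 → 1 ('e')
  [18] 1/24 → 0 ('')
  [19] 24/17 → 2 ('fb')
  [20] 17/22 → 2 ('fb')
  [21] 22/9 → 1 ('f')
  [22] 9/12 → 1 ('f')
  [23] 12/27 → 0 ('')
  [24] 27/2 → 1 ('g')
  [25] 2/13 → 1 ('g')
  [26] 13/0 → 2 ('ge')
  [27] 0/11 → 1 ('g')

n(n+1)/2 = 28·29/2 = 406
Σ LCP = 0 + 2 + 1 + 1 + 0 + 1 + 1 + 1 + 1 + 3 + 0 + 1 + 2 + 0 + 1 + 0 + 1 + 1 + 0 + 2 + 2 + 1 + 1 + 0 + 1 + 1 + 2 + 1 = 28
distinct = 406 − 28 = 378

378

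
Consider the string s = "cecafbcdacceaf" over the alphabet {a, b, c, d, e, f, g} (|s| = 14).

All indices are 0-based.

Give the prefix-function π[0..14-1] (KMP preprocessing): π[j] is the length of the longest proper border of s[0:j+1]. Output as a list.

π[0] = 0
j=1 s[j]='e': π[1]=0 (border '')
j=2 s[j]='c': π[2]=1 (border 'c')
j=3 s[j]='a': k: 1→0; π[3]=0 (border '')
j=4 s[j]='f': π[4]=0 (border '')
j=5 s[j]='b': π[5]=0 (border '')
j=6 s[j]='c': π[6]=1 (border 'c')
j=7 s[j]='d': k: 1→0; π[7]=0 (border '')
j=8 s[j]='a': π[8]=0 (border '')
j=9 s[j]='c': π[9]=1 (border 'c')
j=10 s[j]='c': k: 1→0; π[10]=1 (border 'c')
j=11 s[j]='e': π[11]=2 (border 'ce')
j=12 s[j]='a': k: 2→0; π[12]=0 (border '')
j=13 s[j]='f': π[13]=0 (border '')

[0, 0, 1, 0, 0, 0, 1, 0, 0, 1, 1, 2, 0, 0]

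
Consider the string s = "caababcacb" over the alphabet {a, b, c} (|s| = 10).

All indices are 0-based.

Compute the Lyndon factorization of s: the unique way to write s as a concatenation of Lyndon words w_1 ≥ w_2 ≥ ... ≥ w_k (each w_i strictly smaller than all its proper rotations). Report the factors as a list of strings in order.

["c", "aababcacb"]

emit factor 1: 'c' (i=0, period=1)
emit factor 2: 'aababcacb' (i=1, period=9)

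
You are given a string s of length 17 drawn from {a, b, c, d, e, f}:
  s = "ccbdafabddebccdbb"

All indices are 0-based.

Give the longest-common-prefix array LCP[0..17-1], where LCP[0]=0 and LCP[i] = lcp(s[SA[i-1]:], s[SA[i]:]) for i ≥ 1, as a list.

[0, 1, 0, 1, 1, 1, 2, 0, 1, 2, 1, 0, 1, 1, 1, 0, 0]

sorted suffixes:
  #0 SA[0]=6  'abddebccdbb'
  #1 SA[1]=4  'afabddebccdbb'
  #2 SA[2]=16  'b'
  #3 SA[3]=15  'bb'
  #4 SA[4]=11  'bccdbb'
  #5 SA[5]=2  'bdafabddebccdbb'
  #6 SA[6]=7  'bddebccdbb'
  #7 SA[7]=1  'cbdafabddebccdbb'
  #8 SA[8]=0  'ccbdafabddebccdbb'
  #9 SA[9]=12  'ccdbb'
  #10 SA[10]=13  'cdbb'
  #11 SA[11]=3  'dafabddebccdbb'
  #12 SA[12]=14  'dbb'
  #13 SA[13]=8  'ddebccdbb'
  #14 SA[14]=9  'debccdbb'
  #15 SA[15]=10  'ebccdbb'
  #16 SA[16]=5  'fabddebccdbb'

SA = [6, 4, 16, 15, 11, 2, 7, 1, 0, 12, 13, 3, 14, 8, 9, 10, 5]
rank  pair      lcp
   1  s[6:],s[4:]  1  'a'
   2  s[4:],s[16:]  0  ''
   3  s[16:],s[15:]  1  'b'
   4  s[15:],s[11:]  1  'b'
   5  s[11:],s[2:]  1  'b'
   6  s[2:],s[7:]  2  'bd'
   7  s[7:],s[1:]  0  ''
   8  s[1:],s[0:]  1  'c'
   9  s[0:],s[12:]  2  'cc'
  10  s[12:],s[13:]  1  'c'
  11  s[13:],s[3:]  0  ''
  12  s[3:],s[14:]  1  'd'
  13  s[14:],s[8:]  1  'd'
  14  s[8:],s[9:]  1  'd'
  15  s[9:],s[10:]  0  ''
  16  s[10:],s[5:]  0  ''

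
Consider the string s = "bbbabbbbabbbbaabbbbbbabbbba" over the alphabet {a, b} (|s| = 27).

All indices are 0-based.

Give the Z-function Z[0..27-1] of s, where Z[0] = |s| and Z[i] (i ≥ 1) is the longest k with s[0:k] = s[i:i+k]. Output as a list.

Z[0]=27
i=1: i≥r, start 0; Z[1]=2 grow→box=[1,3)
i=2: min(r-i=1, Z[1]=2)=1; Z[2]=1
i=3: i≥r, start 0; Z[3]=0
i=4: i≥r, start 0; Z[4]=3 grow→box=[4,7)
i=5: min(r-i=2, Z[1]=2)=2; Z[5]=9 grow→box=[5,14)
i=6: min(r-i=8, Z[1]=2)=2; Z[6]=2
i=7: min(r-i=7, Z[2]=1)=1; Z[7]=1
i=8: min(r-i=6, Z[3]=0)=0; Z[8]=0
i=9: min(r-i=5, Z[4]=3)=3; Z[9]=3
i=10: min(r-i=4, Z[5]=9)=4; Z[10]=4
i=11: min(r-i=3, Z[6]=2)=2; Z[11]=2
i=12: min(r-i=2, Z[7]=1)=1; Z[12]=1
i=13: min(r-i=1, Z[8]=0)=0; Z[13]=0
i=14: i≥r, start 0; Z[14]=0
i=15: i≥r, start 0; Z[15]=3 grow→box=[15,18)
i=16: min(r-i=2, Z[1]=2)=2; Z[16]=3 grow→box=[16,19)
i=17: min(r-i=2, Z[1]=2)=2; Z[17]=3 grow→box=[17,20)
i=18: min(r-i=2, Z[1]=2)=2; Z[18]=9 grow→box=[18,27)
i=19: min(r-i=8, Z[1]=2)=2; Z[19]=2
i=20: min(r-i=7, Z[2]=1)=1; Z[20]=1
i=21: min(r-i=6, Z[3]=0)=0; Z[21]=0
i=22: min(r-i=5, Z[4]=3)=3; Z[22]=3
i=23: min(r-i=4, Z[5]=9)=4; Z[23]=4
i=24: min(r-i=3, Z[6]=2)=2; Z[24]=2
i=25: min(r-i=2, Z[7]=1)=1; Z[25]=1
i=26: min(r-i=1, Z[8]=0)=0; Z[26]=0

[27, 2, 1, 0, 3, 9, 2, 1, 0, 3, 4, 2, 1, 0, 0, 3, 3, 3, 9, 2, 1, 0, 3, 4, 2, 1, 0]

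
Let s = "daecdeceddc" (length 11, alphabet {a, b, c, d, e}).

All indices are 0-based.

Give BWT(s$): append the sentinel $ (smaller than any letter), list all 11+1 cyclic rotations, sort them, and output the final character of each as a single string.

rank  rotation      last
    0  $daecdeceddc  c
    1  aecdeceddc$d  d
    2  c$daecdecedd  d
    3  cdeceddc$dae  e
    4  ceddc$daecde  e
    5  daecdeceddc$  $
    6  dc$daecdeced  d
    7  ddc$daecdece  e
    8  deceddc$daec  c
    9  ecdeceddc$da  a
   10  eceddc$daecd  d
   11  eddc$daecdec  c

cddee$decadc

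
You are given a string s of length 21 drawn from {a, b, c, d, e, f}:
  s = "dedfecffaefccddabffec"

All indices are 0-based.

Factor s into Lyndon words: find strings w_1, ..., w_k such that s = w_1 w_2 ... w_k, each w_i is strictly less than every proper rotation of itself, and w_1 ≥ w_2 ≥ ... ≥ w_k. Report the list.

["dedfe", "cff", "aefccdd", "abffec"]

emit factor 1: 'dedfe' (i=0, period=5)
emit factor 2: 'cff' (i=5, period=3)
emit factor 3: 'aefccdd' (i=8, period=7)
emit factor 4: 'abffec' (i=15, period=6)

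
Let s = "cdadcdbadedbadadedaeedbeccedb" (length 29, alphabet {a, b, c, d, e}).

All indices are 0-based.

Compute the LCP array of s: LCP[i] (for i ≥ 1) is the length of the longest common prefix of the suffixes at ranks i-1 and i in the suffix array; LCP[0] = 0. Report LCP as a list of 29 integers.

[0, 2, 2, 4, 1, 0, 1, 3, 1, 0, 1, 2, 1, 0, 3, 2, 1, 2, 4, 2, 1, 1, 3, 0, 1, 2, 3, 3, 1]

sorted suffixes:
  #0 SA[0]=12  'adadedaeedbeccedb'
  #1 SA[1]=2  'adcdbadedbadadedaeedbeccedb'
  #2 SA[2]=14  'adedaeedbeccedb'
  #3 SA[3]=7  'adedbadadedaeedbeccedb'
  #4 SA[4]=18  'aeedbeccedb'
  #5 SA[5]=28  'b'
  #6 SA[6]=11  'badadedaeedbeccedb'
  #7 SA[7]=6  'badedbadadedaeedbeccedb'
  #8 SA[8]=22  'beccedb'
  #9 SA[9]=24  'ccedb'
  #10 SA[10]=0  'cdadcdbadedbadadedaeedbeccedb'
  #11 SA[11]=4  'cdbadedbadadedaeedbeccedb'
  #12 SA[12]=25  'cedb'
  #13 SA[13]=1  'dadcdbadedbadadedaeedbeccedb'
  #14 SA[14]=13  'dadedaeedbeccedb'
  #15 SA[15]=17  'daeedbeccedb'
  #16 SA[16]=27  'db'
  #17 SA[17]=10  'dbadadedaeedbeccedb'
  #18 SA[18]=5  'dbadedbadadedaeedbeccedb'
  #19 SA[19]=21  'dbeccedb'
  #20 SA[20]=3  'dcdbadedbadadedaeedbeccedb'
  #21 SA[21]=15  'dedaeedbeccedb'
  #22 SA[22]=8  'dedbadadedaeedbeccedb'
  #23 SA[23]=23  'eccedb'
  #24 SA[24]=16  'edaeedbeccedb'
  #25 SA[25]=26  'edb'
  #26 SA[26]=9  'edbadadedaeedbeccedb'
  #27 SA[27]=20  'edbeccedb'
  #28 SA[28]=19  'eedbeccedb'

SA = [12, 2, 14, 7, 18, 28, 11, 6, 22, 24, 0, 4, 25, 1, 13, 17, 27, 10, 5, 21, 3, 15, 8, 23, 16, 26, 9, 20, 19]
[i] adj suffixes → lcp
  [1] 12/2 → 2 ('ad')
  [2] 2/14 → 2 ('ad')
  [3] 14/7 → 4 ('aded')
  [4] 7/18 → 1 ('a')
  [5] 18/28 → 0 ('')
  [6] 28/11 → 1 ('b')
  [7] 11/6 → 3 ('bad')
  [8] 6/22 → 1 ('b')
  [9] 22/24 → 0 ('')
  [10] 24/0 → 1 ('c')
  [11] 0/4 → 2 ('cd')
  [12] 4/25 → 1 ('c')
  [13] 25/1 → 0 ('')
  [14] 1/13 → 3 ('dad')
  [15] 13/17 → 2 ('da')
  [16] 17/27 → 1 ('d')
  [17] 27/10 → 2 ('db')
  [18] 10/5 → 4 ('dbad')
  [19] 5/21 → 2 ('db')
  [20] 21/3 → 1 ('d')
  [21] 3/15 → 1 ('d')
  [22] 15/8 → 3 ('ded')
  [23] 8/23 → 0 ('')
  [24] 23/16 → 1 ('e')
  [25] 16/26 → 2 ('ed')
  [26] 26/9 → 3 ('edb')
  [27] 9/20 → 3 ('edb')
  [28] 20/19 → 1 ('e')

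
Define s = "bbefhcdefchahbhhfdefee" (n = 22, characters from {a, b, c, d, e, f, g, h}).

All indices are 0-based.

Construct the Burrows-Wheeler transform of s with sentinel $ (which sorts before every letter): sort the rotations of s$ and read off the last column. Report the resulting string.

eh$bhhfcfefddbeheecafhb

rank  rotation                 last
    0  $bbefhcdefchahbhhfdefee  e
    1  ahbhhfdefee$bbefhcdefch  h
    2  bbefhcdefchahbhhfdefee$  $
    3  befhcdefchahbhhfdefee$b  b
    4  bhhfdefee$bbefhcdefchah  h
    5  cdefchahbhhfdefee$bbefh  h
    6  chahbhhfdefee$bbefhcdef  f
    7  defchahbhhfdefee$bbefhc  c
    8  defee$bbefhcdefchahbhhf  f
    9  e$bbefhcdefchahbhhfdefe  e
   10  ee$bbefhcdefchahbhhfdef  f
   11  efchahbhhfdefee$bbefhcd  d
   12  efee$bbefhcdefchahbhhfd  d
   13  efhcdefchahbhhfdefee$bb  b
   14  fchahbhhfdefee$bbefhcde  e
   15  fdefee$bbefhcdefchahbhh  h
   16  fee$bbefhcdefchahbhhfde  e
   17  fhcdefchahbhhfdefee$bbe  e
   18  hahbhhfdefee$bbefhcdefc  c
   19  hbhhfdefee$bbefhcdefcha  a
   20  hcdefchahbhhfdefee$bbef  f
   21  hfdefee$bbefhcdefchahbh  h
   22  hhfdefee$bbefhcdefchahb  b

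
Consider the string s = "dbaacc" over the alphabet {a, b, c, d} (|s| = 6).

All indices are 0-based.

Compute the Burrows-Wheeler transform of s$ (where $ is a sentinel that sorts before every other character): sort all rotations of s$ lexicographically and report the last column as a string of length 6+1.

cbadca$

rank  rotation last
    0  $dbaacc  c
    1  aacc$db  b
    2  acc$dba  a
    3  baacc$d  d
    4  c$dbaac  c
    5  cc$dbaa  a
    6  dbaacc$  $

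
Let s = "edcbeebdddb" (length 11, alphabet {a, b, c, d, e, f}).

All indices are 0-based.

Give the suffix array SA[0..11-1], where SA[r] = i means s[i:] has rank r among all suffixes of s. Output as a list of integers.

sorted suffixes:
  #0 SA[0]=10  'b'
  #1 SA[1]=6  'bdddb'
  #2 SA[2]=3  'beebdddb'
  #3 SA[3]=2  'cbeebdddb'
  #4 SA[4]=9  'db'
  #5 SA[5]=1  'dcbeebdddb'
  #6 SA[6]=8  'ddb'
  #7 SA[7]=7  'dddb'
  #8 SA[8]=5  'ebdddb'
  #9 SA[9]=0  'edcbeebdddb'
  #10 SA[10]=4  'eebdddb'

[10, 6, 3, 2, 9, 1, 8, 7, 5, 0, 4]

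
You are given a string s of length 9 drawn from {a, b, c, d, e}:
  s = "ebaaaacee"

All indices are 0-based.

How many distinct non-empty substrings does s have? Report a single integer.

37

rank→(start, suffix):
  0 → (2, 'aaaacee')
  1 → (3, 'aaacee')
  2 → (4, 'aacee')
  3 → (5, 'acee')
  4 → (1, 'baaaacee')
  5 → (6, 'cee')
  6 → (8, 'e')
  7 → (0, 'ebaaaacee')
  8 → (7, 'ee')

SA = [2, 3, 4, 5, 1, 6, 8, 0, 7]
i: (SA[i-1],SA[i]) lcp shared
  1: (2,3) 3 'aaa'
  2: (3,4) 2 'aa'
  3: (4,5) 1 'a'
  4: (5,1) 0 ''
  5: (1,6) 0 ''
  6: (6,8) 0 ''
  7: (8,0) 1 'e'
  8: (0,7) 1 'e'

n(n+1)/2 = 9·10/2 = 45
Σ LCP = 0 + 3 + 2 + 1 + 0 + 0 + 0 + 1 + 1 = 8
distinct = 45 − 8 = 37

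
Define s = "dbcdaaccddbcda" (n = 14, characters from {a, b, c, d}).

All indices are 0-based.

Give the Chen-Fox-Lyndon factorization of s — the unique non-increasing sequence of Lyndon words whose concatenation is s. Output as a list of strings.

emit factor 1: 'd' (i=0, period=1)
emit factor 2: 'bcd' (i=1, period=3)
emit factor 3: 'aaccddbcd' (i=4, period=9)
emit factor 4: 'a' (i=13, period=1)

["d", "bcd", "aaccddbcd", "a"]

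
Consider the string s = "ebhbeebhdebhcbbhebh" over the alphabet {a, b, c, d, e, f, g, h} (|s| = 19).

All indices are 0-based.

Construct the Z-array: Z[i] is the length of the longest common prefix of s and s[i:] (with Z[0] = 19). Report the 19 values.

[19, 0, 0, 0, 1, 3, 0, 0, 0, 3, 0, 0, 0, 0, 0, 0, 3, 0, 0]

Z[0]=19
i=1: i≥r, start 0; Z[1]=0
i=2: i≥r, start 0; Z[2]=0
i=3: i≥r, start 0; Z[3]=0
i=4: i≥r, start 0; Z[4]=1 extend→box=[4,5)
i=5: i≥r, start 0; Z[5]=3 extend→box=[5,8)
i=6: min(r-i=2, Z[1]=0)=0; Z[6]=0
i=7: min(r-i=1, Z[2]=0)=0; Z[7]=0
i=8: i≥r, start 0; Z[8]=0
i=9: i≥r, start 0; Z[9]=3 extend→box=[9,12)
i=10: min(r-i=2, Z[1]=0)=0; Z[10]=0
i=11: min(r-i=1, Z[2]=0)=0; Z[11]=0
i=12: i≥r, start 0; Z[12]=0
i=13: i≥r, start 0; Z[13]=0
i=14: i≥r, start 0; Z[14]=0
i=15: i≥r, start 0; Z[15]=0
i=16: i≥r, start 0; Z[16]=3 extend→box=[16,19)
i=17: min(r-i=2, Z[1]=0)=0; Z[17]=0
i=18: min(r-i=1, Z[2]=0)=0; Z[18]=0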